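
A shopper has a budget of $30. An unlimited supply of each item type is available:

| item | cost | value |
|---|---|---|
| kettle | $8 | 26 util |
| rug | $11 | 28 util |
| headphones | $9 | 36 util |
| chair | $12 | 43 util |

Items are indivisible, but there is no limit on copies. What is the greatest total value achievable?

Best value-per-unit is headphones at 36/9; filling with it alone gives 3×36 = 108.
Optimal mix: 2×headphones + 1×chair → cost 30, value 115.

115 util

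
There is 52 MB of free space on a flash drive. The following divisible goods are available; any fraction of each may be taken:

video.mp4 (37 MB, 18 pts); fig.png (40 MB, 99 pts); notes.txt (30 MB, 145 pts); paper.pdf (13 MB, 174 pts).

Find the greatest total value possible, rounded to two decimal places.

341.28

Take in order of value per unit:
- paper.pdf (174/13 per unit): all 13 → value 174, running total 174.00
- notes.txt (145/30 per unit): all 30 → value 145, running total 319.00
- fig.png (99/40 per unit): 9 of 40 → value 9×99/40 = 22.2750, running total 341.28
Total 341.28.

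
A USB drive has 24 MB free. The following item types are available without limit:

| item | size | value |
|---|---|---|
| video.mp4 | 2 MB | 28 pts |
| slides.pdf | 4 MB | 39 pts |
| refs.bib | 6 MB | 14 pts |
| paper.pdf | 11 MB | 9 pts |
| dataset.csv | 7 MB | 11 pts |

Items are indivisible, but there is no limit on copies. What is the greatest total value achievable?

336 pts

Best value-per-unit is video.mp4 at 28/2, and filling with it alone uses size 12×2=24. No mix of the others beats 12×28 = 336.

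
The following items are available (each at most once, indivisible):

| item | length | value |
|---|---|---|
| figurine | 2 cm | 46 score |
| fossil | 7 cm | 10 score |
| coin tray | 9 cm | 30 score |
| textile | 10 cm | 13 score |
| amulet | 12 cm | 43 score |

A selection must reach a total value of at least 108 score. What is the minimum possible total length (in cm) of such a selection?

23

Subsets with value ≥ 108, sorted by total length:
- figurine+coin tray+amulet: length 23, value 119
- figurine+fossil+coin tray+amulet: length 30, value 129
- figurine+fossil+textile+amulet: length 31, value 112
Minimum length: 23 cm.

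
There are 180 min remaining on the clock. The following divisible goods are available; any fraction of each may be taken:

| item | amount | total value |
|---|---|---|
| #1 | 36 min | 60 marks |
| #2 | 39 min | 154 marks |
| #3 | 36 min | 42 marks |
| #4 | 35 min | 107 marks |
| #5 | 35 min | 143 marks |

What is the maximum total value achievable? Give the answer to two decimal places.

504.83

Take in order of value per unit:
- #5 (143/35 per unit): all 35 → value 143, running total 143.00
- #2 (154/39 per unit): all 39 → value 154, running total 297.00
- #4 (107/35 per unit): all 35 → value 107, running total 404.00
- #1 (60/36 per unit): all 36 → value 60, running total 464.00
- #3 (42/36 per unit): 35 of 36 → value 35×42/36 = 40.8333, running total 504.83
Total 504.83.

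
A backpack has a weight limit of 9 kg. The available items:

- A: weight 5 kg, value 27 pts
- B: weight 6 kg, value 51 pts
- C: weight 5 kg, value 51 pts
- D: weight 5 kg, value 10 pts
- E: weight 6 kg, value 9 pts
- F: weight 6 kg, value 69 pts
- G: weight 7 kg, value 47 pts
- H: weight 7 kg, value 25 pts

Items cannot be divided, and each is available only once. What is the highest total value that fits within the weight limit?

This is a 0/1 knapsack; check combinations near the capacity.
- F: weight 6, value 69
- C: weight 5, value 51
- B: weight 6, value 51
- G: weight 7, value 47
- A: weight 5, value 27
Best: 69 pts.

69 pts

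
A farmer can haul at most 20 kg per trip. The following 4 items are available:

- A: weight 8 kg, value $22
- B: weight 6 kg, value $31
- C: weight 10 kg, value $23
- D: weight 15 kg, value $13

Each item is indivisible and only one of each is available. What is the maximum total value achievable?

$54

Check high-value combinations within 20 kg:
- B+C: weight 6+10=16, value 31+23=54
- A+B: weight 8+6=14, value 22+31=53
- A+C: weight 8+10=18, value 22+23=45
- B: weight 6, value 31
- C: weight 10, value 23
Best: $54.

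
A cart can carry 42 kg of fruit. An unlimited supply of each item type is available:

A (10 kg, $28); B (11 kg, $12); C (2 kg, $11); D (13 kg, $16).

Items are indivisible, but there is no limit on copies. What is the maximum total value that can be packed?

$231

Best value-per-unit is C at 11/2, and filling with it alone uses weight 21×2=42. No mix of the others beats 21×11 = 231.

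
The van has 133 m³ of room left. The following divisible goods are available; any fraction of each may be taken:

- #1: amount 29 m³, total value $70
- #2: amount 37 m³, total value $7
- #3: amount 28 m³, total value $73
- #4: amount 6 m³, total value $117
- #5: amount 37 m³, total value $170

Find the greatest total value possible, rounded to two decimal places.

Take in order of value per unit:
- #4 (117/6 per unit): all 6 → value 117, running total 117.00
- #5 (170/37 per unit): all 37 → value 170, running total 287.00
- #3 (73/28 per unit): all 28 → value 73, running total 360.00
- #1 (70/29 per unit): all 29 → value 70, running total 430.00
- #2 (7/37 per unit): 33 of 37 → value 33×7/37 = 6.2432, running total 436.24
Total 436.24.

436.24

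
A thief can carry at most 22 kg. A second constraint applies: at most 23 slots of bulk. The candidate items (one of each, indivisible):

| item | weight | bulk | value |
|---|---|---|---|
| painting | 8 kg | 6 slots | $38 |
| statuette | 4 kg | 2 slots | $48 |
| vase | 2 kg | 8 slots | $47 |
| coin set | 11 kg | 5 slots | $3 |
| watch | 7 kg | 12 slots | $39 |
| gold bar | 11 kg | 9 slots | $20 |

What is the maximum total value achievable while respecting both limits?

Feasible sets respecting both limits:
- statuette+vase+watch: weight 13, bulk 22, value 134
- painting+statuette+vase: weight 14, bulk 16, value 133
- painting+statuette+watch: weight 19, bulk 20, value 125
Best: $134.

$134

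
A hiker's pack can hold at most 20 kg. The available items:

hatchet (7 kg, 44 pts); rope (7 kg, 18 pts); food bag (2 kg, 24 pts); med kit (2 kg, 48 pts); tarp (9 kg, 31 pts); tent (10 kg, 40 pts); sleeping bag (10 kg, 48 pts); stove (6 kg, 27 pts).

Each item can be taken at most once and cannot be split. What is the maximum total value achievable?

Check high-value combinations within 20 kg:
- hatchet+food bag+med kit+tarp: weight 7+2+2+9=20, value 44+24+48+31=147
- food bag+med kit+sleeping bag+stove: weight 2+2+10+6=20, value 24+48+48+27=147
- hatchet+food bag+med kit+stove: weight 7+2+2+6=17, value 44+24+48+27=143
- hatchet+med kit+sleeping bag: weight 7+2+10=19, value 44+48+48=140
- food bag+med kit+tent+stove: weight 2+2+10+6=20, value 24+48+40+27=139
Best: 147 pts.

147 pts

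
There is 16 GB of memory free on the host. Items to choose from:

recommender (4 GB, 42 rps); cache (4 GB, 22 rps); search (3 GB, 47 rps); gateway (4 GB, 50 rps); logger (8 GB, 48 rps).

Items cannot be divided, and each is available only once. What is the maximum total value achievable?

161 rps

This is a 0/1 knapsack; check combinations near the capacity.
- recommender+cache+search+gateway: memory 4+4+3+4=15, value 42+22+47+50=161
- search+gateway+logger: memory 3+4+8=15, value 47+50+48=145
- recommender+gateway+logger: memory 4+4+8=16, value 42+50+48=140
- recommender+search+gateway: memory 4+3+4=11, value 42+47+50=139
- recommender+search+logger: memory 4+3+8=15, value 42+47+48=137
Best: 161 rps.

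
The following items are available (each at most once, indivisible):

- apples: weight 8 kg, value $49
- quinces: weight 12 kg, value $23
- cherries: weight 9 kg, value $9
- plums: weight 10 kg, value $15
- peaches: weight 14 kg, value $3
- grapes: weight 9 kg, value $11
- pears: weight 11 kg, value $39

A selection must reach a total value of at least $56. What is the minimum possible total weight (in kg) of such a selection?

17

Subsets with value ≥ 56, sorted by total weight:
- apples+grapes: weight 17, value 60
- apples+cherries: weight 17, value 58
- apples+plums: weight 18, value 64
Minimum weight: 17 kg.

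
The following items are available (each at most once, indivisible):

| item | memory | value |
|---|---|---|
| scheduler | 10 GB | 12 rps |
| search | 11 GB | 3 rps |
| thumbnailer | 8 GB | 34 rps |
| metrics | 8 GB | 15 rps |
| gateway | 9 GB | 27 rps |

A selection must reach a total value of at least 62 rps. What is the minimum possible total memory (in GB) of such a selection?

25

Subsets with value ≥ 62, sorted by total memory:
- thumbnailer+metrics+gateway: memory 25, value 76
- scheduler+thumbnailer+gateway: memory 27, value 73
- search+thumbnailer+gateway: memory 28, value 64
Minimum memory: 25 GB.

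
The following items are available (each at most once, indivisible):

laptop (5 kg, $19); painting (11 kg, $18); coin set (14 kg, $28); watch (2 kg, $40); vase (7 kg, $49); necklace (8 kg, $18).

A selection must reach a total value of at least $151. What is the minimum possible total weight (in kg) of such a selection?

Subsets with value ≥ 151, sorted by total weight:
- laptop+coin set+watch+vase+necklace: weight 36, value 154
- laptop+painting+coin set+watch+vase: weight 39, value 154
- painting+coin set+watch+vase+necklace: weight 42, value 153
Minimum weight: 36 kg.

36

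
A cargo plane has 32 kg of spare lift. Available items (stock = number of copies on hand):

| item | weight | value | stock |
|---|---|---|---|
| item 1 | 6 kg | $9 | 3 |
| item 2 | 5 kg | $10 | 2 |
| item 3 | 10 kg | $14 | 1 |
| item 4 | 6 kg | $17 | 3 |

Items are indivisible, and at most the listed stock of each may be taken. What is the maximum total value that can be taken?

Top feasible selections:
- 2×item 2 + 3×item 4: weight 28, value 71
- 1×item 1 + 1×item 2 + 3×item 4: weight 29, value 70
Best: $71.

$71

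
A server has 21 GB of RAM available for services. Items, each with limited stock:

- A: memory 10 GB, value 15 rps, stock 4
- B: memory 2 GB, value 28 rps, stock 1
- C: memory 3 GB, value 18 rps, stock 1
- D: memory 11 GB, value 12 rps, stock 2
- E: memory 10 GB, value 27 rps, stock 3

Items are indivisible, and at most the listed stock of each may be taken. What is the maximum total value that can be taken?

73 rps

Best selections within memory 21 and stock limits:
- 1×B + 1×C + 1×E: memory 15, value 73
- 1×A + 1×B + 1×C: memory 15, value 61
Best: 73 rps.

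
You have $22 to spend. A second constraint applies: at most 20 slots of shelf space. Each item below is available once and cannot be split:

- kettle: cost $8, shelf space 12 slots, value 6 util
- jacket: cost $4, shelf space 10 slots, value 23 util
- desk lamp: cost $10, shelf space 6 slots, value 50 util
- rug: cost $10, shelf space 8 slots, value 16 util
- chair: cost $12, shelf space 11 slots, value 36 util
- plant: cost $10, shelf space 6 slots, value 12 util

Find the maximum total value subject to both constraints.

86 util

Feasible sets respecting both limits:
- desk lamp+chair: cost 22, shelf space 17, value 86
- jacket+desk lamp: cost 14, shelf space 16, value 73
- desk lamp+rug: cost 20, shelf space 14, value 66
Best: 86 util.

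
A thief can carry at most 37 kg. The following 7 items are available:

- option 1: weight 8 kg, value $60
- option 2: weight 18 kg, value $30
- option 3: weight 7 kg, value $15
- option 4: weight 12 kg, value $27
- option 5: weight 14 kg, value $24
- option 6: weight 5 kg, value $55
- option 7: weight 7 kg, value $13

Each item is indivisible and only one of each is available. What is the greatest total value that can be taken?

$157

Check high-value combinations within 37 kg:
- option 1+option 3+option 4+option 6: weight 8+7+12+5=32, value 60+15+27+55=157
- option 1+option 4+option 6+option 7: weight 8+12+5+7=32, value 60+27+55+13=155
- option 1+option 3+option 5+option 6: weight 8+7+14+5=34, value 60+15+24+55=154
- option 1+option 5+option 6+option 7: weight 8+14+5+7=34, value 60+24+55+13=152
Best: $157.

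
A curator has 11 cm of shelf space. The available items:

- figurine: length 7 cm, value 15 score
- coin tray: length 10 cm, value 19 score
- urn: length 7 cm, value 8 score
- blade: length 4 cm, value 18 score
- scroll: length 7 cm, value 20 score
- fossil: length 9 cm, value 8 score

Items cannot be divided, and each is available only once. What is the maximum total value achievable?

Check high-value combinations within 11 cm:
- blade+scroll: length 4+7=11, value 18+20=38
- figurine+blade: length 7+4=11, value 15+18=33
- urn+blade: length 7+4=11, value 8+18=26
Best: 38 score.

38 score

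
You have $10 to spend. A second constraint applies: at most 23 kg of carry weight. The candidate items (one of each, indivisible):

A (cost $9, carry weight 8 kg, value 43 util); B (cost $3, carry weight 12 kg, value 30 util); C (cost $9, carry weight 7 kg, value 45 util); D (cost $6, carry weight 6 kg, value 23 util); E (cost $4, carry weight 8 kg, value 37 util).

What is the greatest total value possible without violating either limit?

67 util

Feasible sets respecting both limits:
- B+E: cost 7, carry weight 20, value 67
- D+E: cost 10, carry weight 14, value 60
- B+D: cost 9, carry weight 18, value 53
- C: cost 9, carry weight 7, value 45
Best: 67 util.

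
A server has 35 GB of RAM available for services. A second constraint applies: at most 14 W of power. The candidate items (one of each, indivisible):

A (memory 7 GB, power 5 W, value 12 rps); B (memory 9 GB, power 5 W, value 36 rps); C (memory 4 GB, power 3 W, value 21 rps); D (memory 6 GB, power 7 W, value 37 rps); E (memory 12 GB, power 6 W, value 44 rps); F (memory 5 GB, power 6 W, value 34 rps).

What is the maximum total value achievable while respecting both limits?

Feasible sets respecting both limits:
- B+C+E: memory 25, power 14, value 101
- B+C+F: memory 18, power 14, value 91
- D+E: memory 18, power 13, value 81
Best: 101 rps.

101 rps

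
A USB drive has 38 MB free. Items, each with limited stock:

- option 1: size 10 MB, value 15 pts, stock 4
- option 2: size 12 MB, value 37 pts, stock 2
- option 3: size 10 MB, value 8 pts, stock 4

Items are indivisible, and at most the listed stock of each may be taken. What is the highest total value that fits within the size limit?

89 pts

Top feasible selections:
- 1×option 1 + 2×option 2: size 34, value 89
- 2×option 2 + 1×option 3: size 34, value 82
- 2×option 2: size 24, value 74
Best: 89 pts.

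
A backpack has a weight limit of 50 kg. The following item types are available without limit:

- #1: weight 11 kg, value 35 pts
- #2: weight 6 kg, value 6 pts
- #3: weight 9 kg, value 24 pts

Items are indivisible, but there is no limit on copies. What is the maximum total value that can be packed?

146 pts

Best value-per-unit is #1 at 35/11; filling with it alone gives 4×35 = 140.
Optimal mix: 4×#1 + 1×#2 → weight 50, value 146.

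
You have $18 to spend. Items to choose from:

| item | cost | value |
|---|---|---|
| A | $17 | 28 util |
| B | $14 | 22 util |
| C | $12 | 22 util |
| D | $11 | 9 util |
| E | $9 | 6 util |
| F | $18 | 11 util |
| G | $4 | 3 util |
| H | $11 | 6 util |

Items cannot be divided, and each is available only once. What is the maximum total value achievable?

28 util

Check high-value combinations within $18:
- A: cost 17, value 28
- C+G: cost 12+4=16, value 22+3=25
- B+G: cost 14+4=18, value 22+3=25
- C: cost 12, value 22
Best: 28 util.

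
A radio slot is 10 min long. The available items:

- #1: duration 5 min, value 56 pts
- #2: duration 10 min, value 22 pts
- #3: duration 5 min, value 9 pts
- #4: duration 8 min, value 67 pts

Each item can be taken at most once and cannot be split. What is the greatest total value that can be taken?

67 pts

This is a 0/1 knapsack; check combinations near the capacity.
- #4: duration 8, value 67
- #1+#3: duration 5+5=10, value 56+9=65
- #1: duration 5, value 56
- #2: duration 10, value 22
Best: 67 pts.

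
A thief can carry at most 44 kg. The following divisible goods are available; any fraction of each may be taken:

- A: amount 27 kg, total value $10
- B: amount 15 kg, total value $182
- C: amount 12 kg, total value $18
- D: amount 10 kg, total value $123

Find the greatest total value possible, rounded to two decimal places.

325.59

Take in order of value per unit:
- D (123/10 per unit): all 10 → value 123, running total 123.00
- B (182/15 per unit): all 15 → value 182, running total 305.00
- C (18/12 per unit): all 12 → value 18, running total 323.00
- A (10/27 per unit): 7 of 27 → value 7×10/27 = 2.5926, running total 325.59
Total 325.59.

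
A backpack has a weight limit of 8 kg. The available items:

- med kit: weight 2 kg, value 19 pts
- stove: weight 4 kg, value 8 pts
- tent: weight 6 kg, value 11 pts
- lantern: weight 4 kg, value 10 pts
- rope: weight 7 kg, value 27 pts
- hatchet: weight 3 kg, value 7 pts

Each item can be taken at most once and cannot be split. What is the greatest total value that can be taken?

30 pts

Check high-value combinations within 8 kg:
- med kit+tent: weight 2+6=8, value 19+11=30
- med kit+lantern: weight 2+4=6, value 19+10=29
- med kit+stove: weight 2+4=6, value 19+8=27
- rope: weight 7, value 27
- med kit+hatchet: weight 2+3=5, value 19+7=26
Best: 30 pts.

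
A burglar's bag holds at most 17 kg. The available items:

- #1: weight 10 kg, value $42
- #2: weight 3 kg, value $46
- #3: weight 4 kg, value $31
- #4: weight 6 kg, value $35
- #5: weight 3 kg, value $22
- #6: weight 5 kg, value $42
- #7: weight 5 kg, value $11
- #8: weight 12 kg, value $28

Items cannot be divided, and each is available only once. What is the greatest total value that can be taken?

This is a 0/1 knapsack; check combinations near the capacity.
- #2+#4+#5+#6: weight 3+6+3+5=17, value 46+35+22+42=145
- #2+#3+#5+#6: weight 3+4+3+5=15, value 46+31+22+42=141
- #2+#3+#4+#5: weight 3+4+6+3=16, value 46+31+35+22=134
Best: $145.

$145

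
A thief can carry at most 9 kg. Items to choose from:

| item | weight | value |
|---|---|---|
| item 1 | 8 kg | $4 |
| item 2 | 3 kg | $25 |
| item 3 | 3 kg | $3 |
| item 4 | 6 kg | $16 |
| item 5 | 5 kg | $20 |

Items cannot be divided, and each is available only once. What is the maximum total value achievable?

Check high-value combinations within 9 kg:
- item 2+item 5: weight 3+5=8, value 25+20=45
- item 2+item 4: weight 3+6=9, value 25+16=41
- item 2+item 3: weight 3+3=6, value 25+3=28
Best: $45.

$45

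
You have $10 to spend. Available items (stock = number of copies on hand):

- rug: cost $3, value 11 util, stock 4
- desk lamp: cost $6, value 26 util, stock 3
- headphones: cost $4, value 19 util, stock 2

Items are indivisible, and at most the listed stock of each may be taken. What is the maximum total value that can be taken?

Best selections within cost 10 and stock limits:
- 1×desk lamp + 1×headphones: cost 10, value 45
- 2×rug + 1×headphones: cost 10, value 41
Best: 45 util.

45 util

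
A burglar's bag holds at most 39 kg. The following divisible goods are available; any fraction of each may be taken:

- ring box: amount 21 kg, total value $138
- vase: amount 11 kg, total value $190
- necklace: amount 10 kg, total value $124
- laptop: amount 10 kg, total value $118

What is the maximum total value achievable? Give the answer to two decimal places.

484.57

Take in order of value per unit:
- vase (190/11 per unit): all 11 → value 190, running total 190.00
- necklace (124/10 per unit): all 10 → value 124, running total 314.00
- laptop (118/10 per unit): all 10 → value 118, running total 432.00
- ring box (138/21 per unit): 8 of 21 → value 8×138/21 = 52.5714, running total 484.57
Total 484.57.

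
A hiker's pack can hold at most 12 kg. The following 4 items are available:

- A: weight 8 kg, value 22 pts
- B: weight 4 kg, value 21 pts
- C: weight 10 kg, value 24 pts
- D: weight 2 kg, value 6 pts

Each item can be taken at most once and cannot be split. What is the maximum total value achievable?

43 pts

Check high-value combinations within 12 kg:
- A+B: weight 8+4=12, value 22+21=43
- C+D: weight 10+2=12, value 24+6=30
- A+D: weight 8+2=10, value 22+6=28
- B+D: weight 4+2=6, value 21+6=27
Best: 43 pts.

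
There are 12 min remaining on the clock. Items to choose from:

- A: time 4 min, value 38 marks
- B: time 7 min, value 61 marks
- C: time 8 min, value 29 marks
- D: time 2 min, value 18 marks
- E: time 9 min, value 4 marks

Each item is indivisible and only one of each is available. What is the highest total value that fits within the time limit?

99 marks

Check high-value combinations within 12 min:
- A+B: time 4+7=11, value 38+61=99
- B+D: time 7+2=9, value 61+18=79
- A+C: time 4+8=12, value 38+29=67
Best: 99 marks.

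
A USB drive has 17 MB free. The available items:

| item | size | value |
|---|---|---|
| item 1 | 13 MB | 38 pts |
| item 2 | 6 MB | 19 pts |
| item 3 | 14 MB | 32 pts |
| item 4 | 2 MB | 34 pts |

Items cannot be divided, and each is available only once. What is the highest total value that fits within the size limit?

72 pts

Check high-value combinations within 17 MB:
- item 1+item 4: size 13+2=15, value 38+34=72
- item 3+item 4: size 14+2=16, value 32+34=66
- item 2+item 4: size 6+2=8, value 19+34=53
- item 1: size 13, value 38
Best: 72 pts.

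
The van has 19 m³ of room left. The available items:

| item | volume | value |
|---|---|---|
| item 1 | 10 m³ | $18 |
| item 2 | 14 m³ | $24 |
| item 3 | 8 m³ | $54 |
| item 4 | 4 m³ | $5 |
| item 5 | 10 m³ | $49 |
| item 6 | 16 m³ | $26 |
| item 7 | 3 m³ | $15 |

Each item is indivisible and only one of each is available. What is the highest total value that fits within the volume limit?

This is a 0/1 knapsack; check combinations near the capacity.
- item 3+item 5: volume 8+10=18, value 54+49=103
- item 3+item 4+item 7: volume 8+4+3=15, value 54+5+15=74
- item 1+item 3: volume 10+8=18, value 18+54=72
- item 3+item 7: volume 8+3=11, value 54+15=69
Best: $103.

$103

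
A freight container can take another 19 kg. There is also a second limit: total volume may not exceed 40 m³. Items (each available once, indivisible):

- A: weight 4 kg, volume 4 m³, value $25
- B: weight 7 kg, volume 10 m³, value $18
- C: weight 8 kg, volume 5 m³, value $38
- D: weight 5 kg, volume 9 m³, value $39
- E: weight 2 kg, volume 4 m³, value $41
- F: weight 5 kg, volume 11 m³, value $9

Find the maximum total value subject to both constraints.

$143

Feasible sets respecting both limits:
- A+C+D+E: weight 19, volume 22, value 143
- A+B+D+E: weight 18, volume 27, value 123
- C+D+E: weight 15, volume 18, value 118
- A+D+E+F: weight 16, volume 28, value 114
Best: $143.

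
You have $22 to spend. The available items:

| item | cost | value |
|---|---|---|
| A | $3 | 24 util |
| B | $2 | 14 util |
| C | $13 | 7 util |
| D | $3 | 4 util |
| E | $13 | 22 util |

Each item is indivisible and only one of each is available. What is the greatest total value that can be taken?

Check high-value combinations within $22:
- A+B+D+E: cost 3+2+3+13=21, value 24+14+4+22=64
- A+B+E: cost 3+2+13=18, value 24+14+22=60
- A+D+E: cost 3+3+13=19, value 24+4+22=50
- A+B+C+D: cost 3+2+13+3=21, value 24+14+7+4=49
Best: 64 util.

64 util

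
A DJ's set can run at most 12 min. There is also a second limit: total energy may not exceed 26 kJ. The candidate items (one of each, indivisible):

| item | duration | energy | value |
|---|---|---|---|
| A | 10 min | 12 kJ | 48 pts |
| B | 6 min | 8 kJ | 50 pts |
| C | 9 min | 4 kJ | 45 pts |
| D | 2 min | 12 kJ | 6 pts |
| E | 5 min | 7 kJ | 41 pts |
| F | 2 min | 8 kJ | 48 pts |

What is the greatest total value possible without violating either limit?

98 pts

Feasible sets respecting both limits:
- B+F: duration 8, energy 16, value 98
- A+F: duration 12, energy 20, value 96
- C+F: duration 11, energy 12, value 93
- B+E: duration 11, energy 15, value 91
Best: 98 pts.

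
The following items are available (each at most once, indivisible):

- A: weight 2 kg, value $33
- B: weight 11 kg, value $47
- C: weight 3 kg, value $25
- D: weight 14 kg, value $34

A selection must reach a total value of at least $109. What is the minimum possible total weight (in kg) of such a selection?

Subsets with value ≥ 109, sorted by total weight:
- A+B+D: weight 27, value 114
- A+B+C+D: weight 30, value 139
Minimum weight: 27 kg.

27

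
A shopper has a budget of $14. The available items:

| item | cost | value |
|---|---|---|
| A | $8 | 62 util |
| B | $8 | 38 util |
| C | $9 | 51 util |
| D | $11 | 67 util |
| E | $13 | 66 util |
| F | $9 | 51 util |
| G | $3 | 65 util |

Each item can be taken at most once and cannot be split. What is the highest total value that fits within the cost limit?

132 util

Check high-value combinations within $14:
- D+G: cost 11+3=14, value 67+65=132
- A+G: cost 8+3=11, value 62+65=127
- C+G: cost 9+3=12, value 51+65=116
- F+G: cost 9+3=12, value 51+65=116
- B+G: cost 8+3=11, value 38+65=103
Best: 132 util.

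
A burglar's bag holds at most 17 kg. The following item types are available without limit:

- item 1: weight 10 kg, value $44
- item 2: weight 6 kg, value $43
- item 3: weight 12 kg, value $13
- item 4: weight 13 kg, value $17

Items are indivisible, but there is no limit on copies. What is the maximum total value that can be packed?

$87

Best value-per-unit is item 2 at 43/6; filling with it alone gives 2×43 = 86.
Optimal mix: 1×item 1 + 1×item 2 → weight 16, value 87.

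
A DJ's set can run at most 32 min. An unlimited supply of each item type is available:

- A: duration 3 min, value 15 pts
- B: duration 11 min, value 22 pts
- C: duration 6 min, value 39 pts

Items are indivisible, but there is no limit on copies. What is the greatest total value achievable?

195 pts

Best value-per-unit is C at 39/6, and filling with it alone uses duration 5×6=30. No mix of the others beats 5×39 = 195.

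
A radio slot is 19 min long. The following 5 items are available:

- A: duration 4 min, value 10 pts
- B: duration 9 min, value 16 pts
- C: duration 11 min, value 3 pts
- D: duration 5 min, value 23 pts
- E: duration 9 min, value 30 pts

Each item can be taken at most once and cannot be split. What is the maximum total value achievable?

63 pts

Check high-value combinations within 19 min:
- A+D+E: duration 4+5+9=18, value 10+23+30=63
- D+E: duration 5+9=14, value 23+30=53
- A+B+D: duration 4+9+5=18, value 10+16+23=49
- B+E: duration 9+9=18, value 16+30=46
- A+E: duration 4+9=13, value 10+30=40
Best: 63 pts.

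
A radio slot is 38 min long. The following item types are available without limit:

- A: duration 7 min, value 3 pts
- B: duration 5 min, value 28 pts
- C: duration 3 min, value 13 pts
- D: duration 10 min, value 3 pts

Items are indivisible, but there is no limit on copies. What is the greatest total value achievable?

Best value-per-unit is B at 28/5; filling with it alone gives 7×28 = 196.
Optimal mix: 7×B + 1×C → duration 38, value 209.

209 pts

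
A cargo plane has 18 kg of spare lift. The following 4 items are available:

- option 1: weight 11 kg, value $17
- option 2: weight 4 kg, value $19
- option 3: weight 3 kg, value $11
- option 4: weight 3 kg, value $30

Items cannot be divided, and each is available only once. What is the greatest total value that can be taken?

$66

This is a 0/1 knapsack; check combinations near the capacity.
- option 1+option 2+option 4: weight 11+4+3=18, value 17+19+30=66
- option 2+option 3+option 4: weight 4+3+3=10, value 19+11+30=60
- option 1+option 3+option 4: weight 11+3+3=17, value 17+11+30=58
Best: $66.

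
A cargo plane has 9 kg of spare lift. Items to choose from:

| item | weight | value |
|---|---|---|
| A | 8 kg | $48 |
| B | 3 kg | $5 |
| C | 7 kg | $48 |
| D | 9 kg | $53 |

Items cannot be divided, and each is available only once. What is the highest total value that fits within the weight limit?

Check high-value combinations within 9 kg:
- D: weight 9, value 53
- C: weight 7, value 48
- A: weight 8, value 48
Best: $53.

$53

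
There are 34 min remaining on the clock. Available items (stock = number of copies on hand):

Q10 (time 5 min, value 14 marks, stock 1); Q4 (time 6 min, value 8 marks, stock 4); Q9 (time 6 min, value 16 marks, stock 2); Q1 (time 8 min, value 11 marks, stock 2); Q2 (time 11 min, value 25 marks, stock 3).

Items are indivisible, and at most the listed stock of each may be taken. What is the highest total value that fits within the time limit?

82 marks

Top feasible selections:
- 2×Q9 + 2×Q2: time 34, value 82
- 1×Q10 + 1×Q9 + 2×Q2: time 33, value 80
- 1×Q10 + 1×Q4 + 2×Q9 + 1×Q2: time 34, value 79
- 3×Q2: time 33, value 75
Best: 82 marks.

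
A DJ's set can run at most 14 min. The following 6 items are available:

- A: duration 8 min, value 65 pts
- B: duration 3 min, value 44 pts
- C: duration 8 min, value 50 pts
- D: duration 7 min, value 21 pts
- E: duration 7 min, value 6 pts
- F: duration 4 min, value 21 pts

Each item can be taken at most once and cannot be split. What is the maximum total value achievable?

This is a 0/1 knapsack; check combinations near the capacity.
- A+B: duration 8+3=11, value 65+44=109
- B+C: duration 3+8=11, value 44+50=94
- A+F: duration 8+4=12, value 65+21=86
- B+D+F: duration 3+7+4=14, value 44+21+21=86
- C+F: duration 8+4=12, value 50+21=71
Best: 109 pts.

109 pts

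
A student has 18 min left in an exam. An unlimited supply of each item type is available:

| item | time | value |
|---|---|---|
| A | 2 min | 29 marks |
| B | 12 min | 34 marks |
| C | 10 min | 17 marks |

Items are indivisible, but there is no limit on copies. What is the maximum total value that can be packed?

Best value-per-unit is A at 29/2, and filling with it alone uses time 9×2=18. No mix of the others beats 9×29 = 261.

261 marks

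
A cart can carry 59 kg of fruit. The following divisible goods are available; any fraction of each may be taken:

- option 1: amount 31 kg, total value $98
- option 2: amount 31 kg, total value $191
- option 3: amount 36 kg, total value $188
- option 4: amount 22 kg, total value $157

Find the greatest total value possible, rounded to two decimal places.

379.33

Take in order of value per unit:
- option 4 (157/22 per unit): all 22 → value 157, running total 157.00
- option 2 (191/31 per unit): all 31 → value 191, running total 348.00
- option 3 (188/36 per unit): 6 of 36 → value 6×188/36 = 31.3333, running total 379.33
Total 379.33.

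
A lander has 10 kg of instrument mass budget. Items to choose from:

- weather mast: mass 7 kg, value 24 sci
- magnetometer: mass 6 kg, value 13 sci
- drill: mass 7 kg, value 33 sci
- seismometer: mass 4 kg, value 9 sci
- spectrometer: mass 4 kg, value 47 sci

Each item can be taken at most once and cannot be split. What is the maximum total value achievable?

Check high-value combinations within 10 kg:
- magnetometer+spectrometer: mass 6+4=10, value 13+47=60
- seismometer+spectrometer: mass 4+4=8, value 9+47=56
- spectrometer: mass 4, value 47
- drill: mass 7, value 33
Best: 60 sci.

60 sci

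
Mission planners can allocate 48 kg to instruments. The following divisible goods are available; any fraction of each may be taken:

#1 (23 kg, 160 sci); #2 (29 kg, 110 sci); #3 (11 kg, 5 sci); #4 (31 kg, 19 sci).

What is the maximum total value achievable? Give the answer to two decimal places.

254.83

Take in order of value per unit:
- #1 (160/23 per unit): all 23 → value 160, running total 160.00
- #2 (110/29 per unit): 25 of 29 → value 25×110/29 = 94.8276, running total 254.83
Total 254.83.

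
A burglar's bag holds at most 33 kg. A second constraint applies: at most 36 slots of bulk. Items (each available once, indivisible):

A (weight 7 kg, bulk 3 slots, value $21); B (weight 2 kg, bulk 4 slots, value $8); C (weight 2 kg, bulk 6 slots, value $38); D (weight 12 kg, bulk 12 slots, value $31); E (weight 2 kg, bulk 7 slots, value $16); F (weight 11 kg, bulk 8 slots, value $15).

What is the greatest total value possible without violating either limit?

Feasible sets respecting both limits:
- A+B+C+D+E: weight 25, bulk 32, value 114
- A+C+D+E: weight 23, bulk 28, value 106
- A+C+D+F: weight 32, bulk 29, value 105
- C+D+E+F: weight 27, bulk 33, value 100
Best: $114.

$114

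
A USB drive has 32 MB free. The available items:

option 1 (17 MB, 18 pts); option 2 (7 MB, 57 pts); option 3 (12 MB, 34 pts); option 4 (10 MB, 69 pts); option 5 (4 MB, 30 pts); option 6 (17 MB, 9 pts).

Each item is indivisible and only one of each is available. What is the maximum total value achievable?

160 pts

Check high-value combinations within 32 MB:
- option 2+option 3+option 4: size 7+12+10=29, value 57+34+69=160
- option 2+option 4+option 5: size 7+10+4=21, value 57+69+30=156
- option 3+option 4+option 5: size 12+10+4=26, value 34+69+30=133
- option 2+option 4: size 7+10=17, value 57+69=126
- option 2+option 3+option 5: size 7+12+4=23, value 57+34+30=121
Best: 160 pts.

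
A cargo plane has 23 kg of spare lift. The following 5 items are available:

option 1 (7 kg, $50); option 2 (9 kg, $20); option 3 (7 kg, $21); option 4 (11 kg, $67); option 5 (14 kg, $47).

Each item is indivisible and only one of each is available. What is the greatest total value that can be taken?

$117

This is a 0/1 knapsack; check combinations near the capacity.
- option 1+option 4: weight 7+11=18, value 50+67=117
- option 1+option 5: weight 7+14=21, value 50+47=97
- option 1+option 2+option 3: weight 7+9+7=23, value 50+20+21=91
- option 3+option 4: weight 7+11=18, value 21+67=88
Best: $117.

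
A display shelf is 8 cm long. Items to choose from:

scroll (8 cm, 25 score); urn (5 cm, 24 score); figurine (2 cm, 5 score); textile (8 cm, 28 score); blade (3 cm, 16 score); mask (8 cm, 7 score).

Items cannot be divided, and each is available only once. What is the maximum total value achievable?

Check high-value combinations within 8 cm:
- urn+blade: length 5+3=8, value 24+16=40
- urn+figurine: length 5+2=7, value 24+5=29
- textile: length 8, value 28
- scroll: length 8, value 25
Best: 40 score.

40 score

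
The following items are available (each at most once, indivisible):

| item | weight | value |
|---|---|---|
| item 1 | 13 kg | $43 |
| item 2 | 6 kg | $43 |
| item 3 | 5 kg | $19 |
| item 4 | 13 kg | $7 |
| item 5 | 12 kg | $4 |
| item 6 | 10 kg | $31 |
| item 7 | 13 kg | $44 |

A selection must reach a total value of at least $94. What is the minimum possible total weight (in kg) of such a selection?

Subsets with value ≥ 94, sorted by total weight:
- item 2+item 3+item 7: weight 24, value 106
- item 1+item 2+item 3: weight 24, value 105
- item 3+item 6+item 7: weight 28, value 94
Minimum weight: 24 kg.

24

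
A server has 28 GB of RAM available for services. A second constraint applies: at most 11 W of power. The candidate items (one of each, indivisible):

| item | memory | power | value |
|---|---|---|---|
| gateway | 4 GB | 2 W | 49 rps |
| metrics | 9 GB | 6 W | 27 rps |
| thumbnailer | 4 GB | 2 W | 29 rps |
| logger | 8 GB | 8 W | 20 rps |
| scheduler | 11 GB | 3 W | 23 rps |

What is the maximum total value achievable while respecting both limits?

105 rps

Feasible sets respecting both limits:
- gateway+metrics+thumbnailer: memory 17, power 10, value 105
- gateway+thumbnailer+scheduler: memory 19, power 7, value 101
- gateway+metrics+scheduler: memory 24, power 11, value 99
- metrics+thumbnailer+scheduler: memory 24, power 11, value 79
Best: 105 rps.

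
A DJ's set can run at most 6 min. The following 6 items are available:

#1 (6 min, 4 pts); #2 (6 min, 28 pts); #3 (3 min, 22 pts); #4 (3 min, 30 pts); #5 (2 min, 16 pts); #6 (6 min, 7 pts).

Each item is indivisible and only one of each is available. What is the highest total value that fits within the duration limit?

52 pts

Check high-value combinations within 6 min:
- #3+#4: duration 3+3=6, value 22+30=52
- #4+#5: duration 3+2=5, value 30+16=46
- #3+#5: duration 3+2=5, value 22+16=38
- #4: duration 3, value 30
Best: 52 pts.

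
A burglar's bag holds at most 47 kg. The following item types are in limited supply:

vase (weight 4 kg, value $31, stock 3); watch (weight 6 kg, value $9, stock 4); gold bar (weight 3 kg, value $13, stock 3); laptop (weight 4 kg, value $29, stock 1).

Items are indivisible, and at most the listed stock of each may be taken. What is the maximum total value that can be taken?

Top feasible selections:
- 3×vase + 3×watch + 3×gold bar + 1×laptop: weight 43, value 188
- 3×vase + 4×watch + 2×gold bar + 1×laptop: weight 46, value 184
- 3×vase + 2×watch + 3×gold bar + 1×laptop: weight 37, value 179
Best: $188.

$188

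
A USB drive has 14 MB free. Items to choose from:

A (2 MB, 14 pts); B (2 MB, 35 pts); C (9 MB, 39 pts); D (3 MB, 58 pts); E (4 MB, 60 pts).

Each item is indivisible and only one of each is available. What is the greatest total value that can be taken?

This is a 0/1 knapsack; check combinations near the capacity.
- A+B+D+E: size 2+2+3+4=11, value 14+35+58+60=167
- B+D+E: size 2+3+4=9, value 35+58+60=153
- A+D+E: size 2+3+4=9, value 14+58+60=132
- B+C+D: size 2+9+3=14, value 35+39+58=132
- D+E: size 3+4=7, value 58+60=118
Best: 167 pts.

167 pts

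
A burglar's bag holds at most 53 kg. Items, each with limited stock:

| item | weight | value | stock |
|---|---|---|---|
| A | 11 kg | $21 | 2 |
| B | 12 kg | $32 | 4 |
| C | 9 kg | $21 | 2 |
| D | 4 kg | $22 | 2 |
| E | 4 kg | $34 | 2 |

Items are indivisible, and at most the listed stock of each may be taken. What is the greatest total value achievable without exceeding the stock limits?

Top feasible selections:
- 3×B + 2×D + 2×E: weight 52, value 208
- 2×B + 1×C + 2×D + 2×E: weight 49, value 197
- 1×A + 2×B + 2×D + 2×E: weight 51, value 197
Best: $208.

$208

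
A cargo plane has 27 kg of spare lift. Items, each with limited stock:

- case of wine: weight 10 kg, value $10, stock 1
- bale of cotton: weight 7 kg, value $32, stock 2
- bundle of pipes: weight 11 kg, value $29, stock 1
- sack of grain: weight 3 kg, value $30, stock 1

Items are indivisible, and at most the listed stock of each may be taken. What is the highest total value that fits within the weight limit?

Best selections within weight 27 and stock limits:
- 1×case of wine + 2×bale of cotton + 1×sack of grain: weight 27, value 104
- 2×bale of cotton + 1×sack of grain: weight 17, value 94
- 2×bale of cotton + 1×bundle of pipes: weight 25, value 93
Best: $104.

$104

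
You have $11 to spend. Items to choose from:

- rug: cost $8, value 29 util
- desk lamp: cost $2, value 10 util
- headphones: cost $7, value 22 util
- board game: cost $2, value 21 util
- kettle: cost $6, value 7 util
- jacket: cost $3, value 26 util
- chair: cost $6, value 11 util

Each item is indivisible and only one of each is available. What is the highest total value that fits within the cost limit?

58 util

Check high-value combinations within $11:
- board game+jacket+chair: cost 2+3+6=11, value 21+26+11=58
- desk lamp+board game+jacket: cost 2+2+3=7, value 10+21+26=57
- rug+jacket: cost 8+3=11, value 29+26=55
- board game+kettle+jacket: cost 2+6+3=11, value 21+7+26=54
- desk lamp+headphones+board game: cost 2+7+2=11, value 10+22+21=53
Best: 58 util.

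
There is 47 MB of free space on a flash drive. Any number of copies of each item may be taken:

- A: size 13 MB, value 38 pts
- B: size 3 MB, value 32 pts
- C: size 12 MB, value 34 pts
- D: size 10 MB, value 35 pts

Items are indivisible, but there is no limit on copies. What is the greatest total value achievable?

480 pts

Best value-per-unit is B at 32/3, and filling with it alone uses size 15×3=45. No mix of the others beats 15×32 = 480.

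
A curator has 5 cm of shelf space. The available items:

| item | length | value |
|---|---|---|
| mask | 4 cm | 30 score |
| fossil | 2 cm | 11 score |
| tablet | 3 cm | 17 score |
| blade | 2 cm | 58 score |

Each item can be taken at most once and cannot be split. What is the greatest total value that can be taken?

Check high-value combinations within 5 cm:
- tablet+blade: length 3+2=5, value 17+58=75
- fossil+blade: length 2+2=4, value 11+58=69
- blade: length 2, value 58
Best: 75 score.

75 score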